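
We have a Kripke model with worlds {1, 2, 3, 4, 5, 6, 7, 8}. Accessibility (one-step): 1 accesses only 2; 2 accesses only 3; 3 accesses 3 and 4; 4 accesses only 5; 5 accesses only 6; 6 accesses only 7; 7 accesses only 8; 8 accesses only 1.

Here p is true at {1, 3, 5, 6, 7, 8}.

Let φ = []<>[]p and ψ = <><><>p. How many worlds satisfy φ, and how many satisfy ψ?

6 and 7

For []<>[]p:
1: successors {2}; <>[]p there: 2:F. ✗
2: successors {3}; <>[]p there: 3:T. ✓
3: successors {3, 4}; <>[]p there: 3:T, 4:T. ✓
4: successors {5}; <>[]p there: 5:T. ✓
5: successors {6}; <>[]p there: 6:T. ✓
6: successors {7}; <>[]p there: 7:T. ✓
7: successors {8}; <>[]p there: 8:F. ✗
8: successors {1}; <>[]p there: 1:T. ✓
— 6 worlds.
For <><><>p:
1: successors {2}; <><>p there: 2:T. ✓
2: successors {3}; <><>p there: 3:T. ✓
3: successors {3, 4}; <><>p there: 3:T, 4:T. ✓
4: successors {5}; <><>p there: 5:T. ✓
5: successors {6}; <><>p there: 6:T. ✓
6: successors {7}; <><>p there: 7:T. ✓
7: successors {8}; <><>p there: 8:F. ✗
8: successors {1}; <><>p there: 1:T. ✓
— 7 worlds.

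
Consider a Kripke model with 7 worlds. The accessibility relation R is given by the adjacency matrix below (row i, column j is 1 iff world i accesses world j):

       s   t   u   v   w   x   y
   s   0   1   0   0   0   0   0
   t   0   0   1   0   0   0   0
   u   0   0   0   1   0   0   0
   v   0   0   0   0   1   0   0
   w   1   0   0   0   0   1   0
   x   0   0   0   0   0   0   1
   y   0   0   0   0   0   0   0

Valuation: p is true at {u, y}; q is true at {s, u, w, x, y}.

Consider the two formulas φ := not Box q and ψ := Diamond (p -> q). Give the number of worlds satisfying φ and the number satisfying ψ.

For not Box q:
s: Box q is F. ✓
t: Box q is T. ✗
u: Box q is F. ✓
v: Box q is T. ✗
w: Box q is T. ✗
x: Box q is T. ✗
y: Box q is T. ✗
— 2 worlds.
For Diamond (p -> q):
s: successors {t}; p -> q there: t:T. ✓
t: successors {u}; p -> q there: u:T. ✓
u: successors {v}; p -> q there: v:T. ✓
v: successors {w}; p -> q there: w:T. ✓
w: successors {s, x}; p -> q there: s:T, x:T. ✓
x: successors {y}; p -> q there: y:T. ✓
y: no successors, so Diamond (p -> q) fails. ✗
— 6 worlds.

2 and 6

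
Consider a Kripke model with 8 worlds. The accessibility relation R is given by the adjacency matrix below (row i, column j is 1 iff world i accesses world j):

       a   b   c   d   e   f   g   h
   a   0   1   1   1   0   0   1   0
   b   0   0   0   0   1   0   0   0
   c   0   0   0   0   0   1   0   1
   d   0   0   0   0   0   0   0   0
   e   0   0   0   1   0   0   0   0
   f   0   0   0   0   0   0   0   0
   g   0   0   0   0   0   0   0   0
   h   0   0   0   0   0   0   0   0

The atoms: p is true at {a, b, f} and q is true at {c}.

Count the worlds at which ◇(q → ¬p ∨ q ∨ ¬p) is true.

4

a: successors {b, c, d, g}; q → ¬p ∨ q ∨ ¬p there: b:T, c:T, d:T, g:T. ✓
b: successors {e}; q → ¬p ∨ q ∨ ¬p there: e:T. ✓
c: successors {f, h}; q → ¬p ∨ q ∨ ¬p there: f:T, h:T. ✓
d: no successors, so ◇(q → ¬p ∨ q ∨ ¬p) fails. ✗
e: successors {d}; q → ¬p ∨ q ∨ ¬p there: d:T. ✓
f: no successors, so ◇(q → ¬p ∨ q ∨ ¬p) fails. ✗
g: no successors, so ◇(q → ¬p ∨ q ∨ ¬p) fails. ✗
h: no successors, so ◇(q → ¬p ∨ q ∨ ¬p) fails. ✗
Satisfying worlds: {a, b, c, e}.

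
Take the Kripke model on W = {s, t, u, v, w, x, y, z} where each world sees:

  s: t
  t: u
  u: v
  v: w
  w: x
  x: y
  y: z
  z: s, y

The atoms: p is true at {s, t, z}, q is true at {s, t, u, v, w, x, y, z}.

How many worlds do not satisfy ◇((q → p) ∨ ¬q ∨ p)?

s: successors {t}; (q → p) ∨ ¬q ∨ p there: t:T. ✓
t: successors {u}; (q → p) ∨ ¬q ∨ p there: u:F. ✗
u: successors {v}; (q → p) ∨ ¬q ∨ p there: v:F. ✗
v: successors {w}; (q → p) ∨ ¬q ∨ p there: w:F. ✗
w: successors {x}; (q → p) ∨ ¬q ∨ p there: x:F. ✗
x: successors {y}; (q → p) ∨ ¬q ∨ p there: y:F. ✗
y: successors {z}; (q → p) ∨ ¬q ∨ p there: z:T. ✓
z: successors {s, y}; (q → p) ∨ ¬q ∨ p there: s:T, y:F. ✓
Satisfying worlds: {s, y, z}.
So ◇((q → p) ∨ ¬q ∨ p) fails at the other 5 worlds.

5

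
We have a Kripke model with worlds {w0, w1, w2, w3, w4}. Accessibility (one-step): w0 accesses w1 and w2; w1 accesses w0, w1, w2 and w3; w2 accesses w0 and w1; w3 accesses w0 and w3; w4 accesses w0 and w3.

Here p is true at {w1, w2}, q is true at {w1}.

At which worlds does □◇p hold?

w0: successors {w1, w2}; ◇p there: w1:T, w2:T. ✓
w1: successors {w0, w1, w2, w3}; ◇p there: w0:T, w1:T, w2:T, w3:F. ✗
w2: successors {w0, w1}; ◇p there: w0:T, w1:T. ✓
w3: successors {w0, w3}; ◇p there: w0:T, w3:F. ✗
w4: successors {w0, w3}; ◇p there: w0:T, w3:F. ✗

{w0, w2}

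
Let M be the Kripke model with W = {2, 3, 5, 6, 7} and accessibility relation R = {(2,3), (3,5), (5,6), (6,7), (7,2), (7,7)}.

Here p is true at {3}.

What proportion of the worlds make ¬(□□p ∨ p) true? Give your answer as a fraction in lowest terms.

4/5

2: □□p ∨ p is F. ✓
3: □□p ∨ p is T. ✗
5: □□p ∨ p is F. ✓
6: □□p ∨ p is F. ✓
7: □□p ∨ p is F. ✓
That's 4 of 5 worlds, so 4/5.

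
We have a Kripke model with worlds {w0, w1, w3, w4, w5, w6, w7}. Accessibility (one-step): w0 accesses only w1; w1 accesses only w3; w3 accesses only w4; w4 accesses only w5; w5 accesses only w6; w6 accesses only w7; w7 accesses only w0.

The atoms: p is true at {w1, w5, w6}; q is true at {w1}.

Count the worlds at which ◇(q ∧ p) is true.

1

w0: successors {w1}; q ∧ p there: w1:T. ✓
w1: successors {w3}; q ∧ p there: w3:F. ✗
w3: successors {w4}; q ∧ p there: w4:F. ✗
w4: successors {w5}; q ∧ p there: w5:F. ✗
w5: successors {w6}; q ∧ p there: w6:F. ✗
w6: successors {w7}; q ∧ p there: w7:F. ✗
w7: successors {w0}; q ∧ p there: w0:F. ✗
Satisfying worlds: {w0}.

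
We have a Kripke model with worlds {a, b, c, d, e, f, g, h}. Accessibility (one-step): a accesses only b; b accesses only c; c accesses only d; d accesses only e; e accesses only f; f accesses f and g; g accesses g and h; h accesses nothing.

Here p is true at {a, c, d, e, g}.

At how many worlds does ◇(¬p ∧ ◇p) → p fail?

1

a: ◇(¬p ∧ ◇p) is T, p is T. ✓
b: ◇(¬p ∧ ◇p) is F, p is F. ✓
c: ◇(¬p ∧ ◇p) is F, p is T. ✓
d: ◇(¬p ∧ ◇p) is F, p is T. ✓
e: ◇(¬p ∧ ◇p) is T, p is T. ✓
f: ◇(¬p ∧ ◇p) is T, p is F. ✗
g: ◇(¬p ∧ ◇p) is F, p is T. ✓
h: ◇(¬p ∧ ◇p) is F, p is F. ✓
Satisfying worlds: {a, b, c, d, e, g, h}.
So ◇(¬p ∧ ◇p) → p fails at the other 1 world.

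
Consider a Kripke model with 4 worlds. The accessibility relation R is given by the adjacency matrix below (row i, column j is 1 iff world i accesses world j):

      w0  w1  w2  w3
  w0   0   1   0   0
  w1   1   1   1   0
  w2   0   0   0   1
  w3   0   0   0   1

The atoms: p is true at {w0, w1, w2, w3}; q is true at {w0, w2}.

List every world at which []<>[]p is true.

{w0, w1, w2, w3}

w0: successors {w1}; <>[]p there: w1:T. ✓
w1: successors {w0, w1, w2}; <>[]p there: w0:T, w1:T, w2:T. ✓
w2: successors {w3}; <>[]p there: w3:T. ✓
w3: successors {w3}; <>[]p there: w3:T. ✓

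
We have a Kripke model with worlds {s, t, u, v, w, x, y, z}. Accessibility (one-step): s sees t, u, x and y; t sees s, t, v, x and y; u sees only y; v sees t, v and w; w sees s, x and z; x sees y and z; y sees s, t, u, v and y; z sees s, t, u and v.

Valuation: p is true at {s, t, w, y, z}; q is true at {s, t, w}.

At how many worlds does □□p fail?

8

s: successors {t, u, x, y}; □p there: t:F, u:T, x:T, y:F. ✗
t: successors {s, t, v, x, y}; □p there: s:F, t:F, v:F, x:T, y:F. ✗
u: successors {y}; □p there: y:F. ✗
v: successors {t, v, w}; □p there: t:F, v:F, w:F. ✗
w: successors {s, x, z}; □p there: s:F, x:T, z:F. ✗
x: successors {y, z}; □p there: y:F, z:F. ✗
y: successors {s, t, u, v, y}; □p there: s:F, t:F, u:T, v:F, y:F. ✗
z: successors {s, t, u, v}; □p there: s:F, t:F, u:T, v:F. ✗
Satisfying worlds: ∅.
So □□p fails at the other 8 worlds.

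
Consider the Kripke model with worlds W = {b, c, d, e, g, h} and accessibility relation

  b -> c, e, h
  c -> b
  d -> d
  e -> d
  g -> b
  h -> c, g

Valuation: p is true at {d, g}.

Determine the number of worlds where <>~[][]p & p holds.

b: <>~[][]p is T, p is F. ✗
c: <>~[][]p is T, p is F. ✗
d: <>~[][]p is F, p is T. ✗
e: <>~[][]p is F, p is F. ✗
g: <>~[][]p is T, p is T. ✓
h: <>~[][]p is T, p is F. ✗
Satisfying worlds: {g}.

1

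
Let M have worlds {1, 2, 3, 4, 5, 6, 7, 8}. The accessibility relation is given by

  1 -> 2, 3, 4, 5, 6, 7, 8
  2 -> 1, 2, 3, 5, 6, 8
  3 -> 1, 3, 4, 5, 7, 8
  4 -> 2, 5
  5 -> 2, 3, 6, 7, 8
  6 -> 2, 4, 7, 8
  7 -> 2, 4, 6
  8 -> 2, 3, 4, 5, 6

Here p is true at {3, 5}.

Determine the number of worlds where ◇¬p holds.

1: successors {2, 3, 4, 5, 6, 7, 8}; ¬p there: 2:T, 3:F, 4:T, 5:F, 6:T, 7:T, 8:T. ✓
2: successors {1, 2, 3, 5, 6, 8}; ¬p there: 1:T, 2:T, 3:F, 5:F, 6:T, 8:T. ✓
3: successors {1, 3, 4, 5, 7, 8}; ¬p there: 1:T, 3:F, 4:T, 5:F, 7:T, 8:T. ✓
4: successors {2, 5}; ¬p there: 2:T, 5:F. ✓
5: successors {2, 3, 6, 7, 8}; ¬p there: 2:T, 3:F, 6:T, 7:T, 8:T. ✓
6: successors {2, 4, 7, 8}; ¬p there: 2:T, 4:T, 7:T, 8:T. ✓
7: successors {2, 4, 6}; ¬p there: 2:T, 4:T, 6:T. ✓
8: successors {2, 3, 4, 5, 6}; ¬p there: 2:T, 3:F, 4:T, 5:F, 6:T. ✓
Satisfying worlds: {1, 2, 3, 4, 5, 6, 7, 8}.

8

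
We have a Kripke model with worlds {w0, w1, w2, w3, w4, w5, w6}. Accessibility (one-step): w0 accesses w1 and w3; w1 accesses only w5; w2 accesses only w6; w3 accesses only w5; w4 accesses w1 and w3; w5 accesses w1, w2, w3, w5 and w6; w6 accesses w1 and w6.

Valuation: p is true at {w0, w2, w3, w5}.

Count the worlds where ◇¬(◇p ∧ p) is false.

w0: successors {w1, w3}; ¬(◇p ∧ p) there: w1:T, w3:F. ✓
w1: successors {w5}; ¬(◇p ∧ p) there: w5:F. ✗
w2: successors {w6}; ¬(◇p ∧ p) there: w6:T. ✓
w3: successors {w5}; ¬(◇p ∧ p) there: w5:F. ✗
w4: successors {w1, w3}; ¬(◇p ∧ p) there: w1:T, w3:F. ✓
w5: successors {w1, w2, w3, w5, w6}; ¬(◇p ∧ p) there: w1:T, w2:T, w3:F, w5:F, w6:T. ✓
w6: successors {w1, w6}; ¬(◇p ∧ p) there: w1:T, w6:T. ✓
Satisfying worlds: {w0, w2, w4, w5, w6}.
So ◇¬(◇p ∧ p) fails at the other 2 worlds.

2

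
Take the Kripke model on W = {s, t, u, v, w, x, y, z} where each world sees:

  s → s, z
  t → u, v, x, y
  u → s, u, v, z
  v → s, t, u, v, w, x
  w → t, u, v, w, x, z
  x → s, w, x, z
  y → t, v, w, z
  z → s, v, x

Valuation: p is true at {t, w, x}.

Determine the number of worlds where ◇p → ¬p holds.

5

s: ◇p is F, ¬p is T. ✓
t: ◇p is T, ¬p is F. ✗
u: ◇p is F, ¬p is T. ✓
v: ◇p is T, ¬p is T. ✓
w: ◇p is T, ¬p is F. ✗
x: ◇p is T, ¬p is F. ✗
y: ◇p is T, ¬p is T. ✓
z: ◇p is T, ¬p is T. ✓
Satisfying worlds: {s, u, v, y, z}.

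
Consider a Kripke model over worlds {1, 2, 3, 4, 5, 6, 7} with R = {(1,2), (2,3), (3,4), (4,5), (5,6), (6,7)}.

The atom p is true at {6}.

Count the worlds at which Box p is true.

1: successors {2}; p there: 2:F. ✗
2: successors {3}; p there: 3:F. ✗
3: successors {4}; p there: 4:F. ✗
4: successors {5}; p there: 5:F. ✗
5: successors {6}; p there: 6:T. ✓
6: successors {7}; p there: 7:F. ✗
7: no successors, so Box p holds vacuously. ✓
Satisfying worlds: {5, 7}.

2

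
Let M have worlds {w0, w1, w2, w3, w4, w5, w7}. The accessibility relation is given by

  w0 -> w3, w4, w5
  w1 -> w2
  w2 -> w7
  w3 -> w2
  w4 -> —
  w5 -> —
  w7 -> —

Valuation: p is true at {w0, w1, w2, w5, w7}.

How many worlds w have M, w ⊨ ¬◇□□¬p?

3

w0: ◇□□¬p is T. ✗
w1: ◇□□¬p is T. ✗
w2: ◇□□¬p is T. ✗
w3: ◇□□¬p is T. ✗
w4: ◇□□¬p is F. ✓
w5: ◇□□¬p is F. ✓
w7: ◇□□¬p is F. ✓
Satisfying worlds: {w4, w5, w7}.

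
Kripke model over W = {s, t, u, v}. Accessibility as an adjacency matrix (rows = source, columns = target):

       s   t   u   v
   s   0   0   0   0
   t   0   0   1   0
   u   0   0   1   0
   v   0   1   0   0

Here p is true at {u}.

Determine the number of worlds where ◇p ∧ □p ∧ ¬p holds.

s: ◇p is F, □p ∧ ¬p is T. ✗
t: ◇p is T, □p ∧ ¬p is T. ✓
u: ◇p is T, □p ∧ ¬p is F. ✗
v: ◇p is F, □p ∧ ¬p is F. ✗
Satisfying worlds: {t}.

1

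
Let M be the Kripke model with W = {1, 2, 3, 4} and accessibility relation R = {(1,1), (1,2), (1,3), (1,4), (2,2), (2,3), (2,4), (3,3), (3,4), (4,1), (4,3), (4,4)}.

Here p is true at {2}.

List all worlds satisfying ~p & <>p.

1: ~p is T, <>p is T. ✓
2: ~p is F, <>p is T. ✗
3: ~p is T, <>p is F. ✗
4: ~p is T, <>p is F. ✗

{1}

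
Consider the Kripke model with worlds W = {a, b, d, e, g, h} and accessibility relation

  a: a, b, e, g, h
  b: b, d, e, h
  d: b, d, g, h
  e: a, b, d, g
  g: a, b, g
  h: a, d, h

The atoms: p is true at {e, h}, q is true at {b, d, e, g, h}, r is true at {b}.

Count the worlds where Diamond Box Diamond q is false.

0

a: successors {a, b, e, g, h}; Box Diamond q there: a:T, b:T, e:T, g:T, h:T. ✓
b: successors {b, d, e, h}; Box Diamond q there: b:T, d:T, e:T, h:T. ✓
d: successors {b, d, g, h}; Box Diamond q there: b:T, d:T, g:T, h:T. ✓
e: successors {a, b, d, g}; Box Diamond q there: a:T, b:T, d:T, g:T. ✓
g: successors {a, b, g}; Box Diamond q there: a:T, b:T, g:T. ✓
h: successors {a, d, h}; Box Diamond q there: a:T, d:T, h:T. ✓
Satisfying worlds: {a, b, d, e, g, h}.
So Diamond Box Diamond q fails at the other 0 worlds.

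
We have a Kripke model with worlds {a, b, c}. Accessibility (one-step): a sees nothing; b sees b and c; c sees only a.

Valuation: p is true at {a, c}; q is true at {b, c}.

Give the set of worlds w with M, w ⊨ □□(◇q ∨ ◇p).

a: no successors, so □□(◇q ∨ ◇p) holds vacuously. ✓
b: successors {b, c}; □(◇q ∨ ◇p) there: b:T, c:F. ✗
c: successors {a}; □(◇q ∨ ◇p) there: a:T. ✓

{a, c}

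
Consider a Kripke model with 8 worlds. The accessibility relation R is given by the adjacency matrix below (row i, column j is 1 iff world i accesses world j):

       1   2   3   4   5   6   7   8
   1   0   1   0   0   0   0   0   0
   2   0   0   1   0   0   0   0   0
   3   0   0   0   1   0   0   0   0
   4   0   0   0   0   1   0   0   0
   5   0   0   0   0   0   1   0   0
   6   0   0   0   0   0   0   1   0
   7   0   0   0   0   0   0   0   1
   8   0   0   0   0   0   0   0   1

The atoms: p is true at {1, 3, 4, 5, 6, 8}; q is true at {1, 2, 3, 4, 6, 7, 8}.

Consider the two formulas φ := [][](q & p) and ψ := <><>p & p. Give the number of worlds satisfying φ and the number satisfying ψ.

For [][](q & p):
1: successors {2}; [](q & p) there: 2:T. ✓
2: successors {3}; [](q & p) there: 3:T. ✓
3: successors {4}; [](q & p) there: 4:F. ✗
4: successors {5}; [](q & p) there: 5:T. ✓
5: successors {6}; [](q & p) there: 6:F. ✗
6: successors {7}; [](q & p) there: 7:T. ✓
7: successors {8}; [](q & p) there: 8:T. ✓
8: successors {8}; [](q & p) there: 8:T. ✓
— 6 worlds.
For <><>p & p:
1: <><>p is T, p is T. ✓
2: <><>p is T, p is F. ✗
3: <><>p is T, p is T. ✓
4: <><>p is T, p is T. ✓
5: <><>p is F, p is T. ✗
6: <><>p is T, p is T. ✓
7: <><>p is T, p is F. ✗
8: <><>p is T, p is T. ✓
— 5 worlds.

6 and 5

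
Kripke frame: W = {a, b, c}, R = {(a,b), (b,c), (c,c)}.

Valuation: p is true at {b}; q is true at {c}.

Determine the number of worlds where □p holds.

a: successors {b}; p there: b:T. ✓
b: successors {c}; p there: c:F. ✗
c: successors {c}; p there: c:F. ✗
Satisfying worlds: {a}.

1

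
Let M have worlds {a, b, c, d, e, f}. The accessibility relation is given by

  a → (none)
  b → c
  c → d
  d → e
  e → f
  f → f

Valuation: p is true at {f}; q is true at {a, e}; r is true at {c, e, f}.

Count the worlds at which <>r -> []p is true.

a: <>r is F, []p is T. ✓
b: <>r is T, []p is F. ✗
c: <>r is F, []p is F. ✓
d: <>r is T, []p is F. ✗
e: <>r is T, []p is T. ✓
f: <>r is T, []p is T. ✓
Satisfying worlds: {a, c, e, f}.

4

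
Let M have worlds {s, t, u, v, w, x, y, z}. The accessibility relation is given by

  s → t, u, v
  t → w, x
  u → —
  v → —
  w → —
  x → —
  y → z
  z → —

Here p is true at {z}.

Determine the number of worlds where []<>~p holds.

s: successors {t, u, v}; <>~p there: t:T, u:F, v:F. ✗
t: successors {w, x}; <>~p there: w:F, x:F. ✗
u: no successors, so []<>~p holds vacuously. ✓
v: no successors, so []<>~p holds vacuously. ✓
w: no successors, so []<>~p holds vacuously. ✓
x: no successors, so []<>~p holds vacuously. ✓
y: successors {z}; <>~p there: z:F. ✗
z: no successors, so []<>~p holds vacuously. ✓
Satisfying worlds: {u, v, w, x, z}.

5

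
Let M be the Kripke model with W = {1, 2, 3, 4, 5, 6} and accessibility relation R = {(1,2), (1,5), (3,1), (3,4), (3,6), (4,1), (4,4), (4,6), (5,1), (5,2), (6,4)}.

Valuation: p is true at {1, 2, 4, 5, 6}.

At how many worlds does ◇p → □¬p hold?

1

1: ◇p is T, □¬p is F. ✗
2: ◇p is F, □¬p is T. ✓
3: ◇p is T, □¬p is F. ✗
4: ◇p is T, □¬p is F. ✗
5: ◇p is T, □¬p is F. ✗
6: ◇p is T, □¬p is F. ✗
Satisfying worlds: {2}.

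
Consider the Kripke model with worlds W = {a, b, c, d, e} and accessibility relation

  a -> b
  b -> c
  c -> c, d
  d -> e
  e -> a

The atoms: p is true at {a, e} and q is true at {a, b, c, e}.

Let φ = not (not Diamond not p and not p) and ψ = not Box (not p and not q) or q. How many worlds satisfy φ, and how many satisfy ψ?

4 and 5

For not (not Diamond not p and not p):
a: not Diamond not p and not p is F. ✓
b: not Diamond not p and not p is F. ✓
c: not Diamond not p and not p is F. ✓
d: not Diamond not p and not p is T. ✗
e: not Diamond not p and not p is F. ✓
— 4 worlds.
For not Box (not p and not q) or q:
a: not Box (not p and not q) is T, q is T. ✓
b: not Box (not p and not q) is T, q is T. ✓
c: not Box (not p and not q) is T, q is T. ✓
d: not Box (not p and not q) is T, q is F. ✓
e: not Box (not p and not q) is T, q is T. ✓
— 5 worlds.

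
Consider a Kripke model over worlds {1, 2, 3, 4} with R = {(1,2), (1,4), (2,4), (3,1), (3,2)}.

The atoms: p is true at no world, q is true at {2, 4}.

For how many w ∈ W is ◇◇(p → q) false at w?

1: successors {2, 4}; ◇(p → q) there: 2:T, 4:F. ✓
2: successors {4}; ◇(p → q) there: 4:F. ✗
3: successors {1, 2}; ◇(p → q) there: 1:T, 2:T. ✓
4: no successors, so ◇◇(p → q) fails. ✗
Satisfying worlds: {1, 3}.
So ◇◇(p → q) fails at the other 2 worlds.

2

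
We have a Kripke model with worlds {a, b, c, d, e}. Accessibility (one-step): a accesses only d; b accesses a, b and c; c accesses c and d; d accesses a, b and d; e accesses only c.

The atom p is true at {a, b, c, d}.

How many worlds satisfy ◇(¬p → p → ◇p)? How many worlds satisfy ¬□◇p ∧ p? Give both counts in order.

For ◇(¬p → p → ◇p):
a: successors {d}; ¬p → p → ◇p there: d:T. ✓
b: successors {a, b, c}; ¬p → p → ◇p there: a:T, b:T, c:T. ✓
c: successors {c, d}; ¬p → p → ◇p there: c:T, d:T. ✓
d: successors {a, b, d}; ¬p → p → ◇p there: a:T, b:T, d:T. ✓
e: successors {c}; ¬p → p → ◇p there: c:T. ✓
— 5 worlds.
For ¬□◇p ∧ p:
a: ¬□◇p is F, p is T. ✗
b: ¬□◇p is F, p is T. ✗
c: ¬□◇p is F, p is T. ✗
d: ¬□◇p is F, p is T. ✗
e: ¬□◇p is F, p is F. ✗
— 0 worlds.

5 and 0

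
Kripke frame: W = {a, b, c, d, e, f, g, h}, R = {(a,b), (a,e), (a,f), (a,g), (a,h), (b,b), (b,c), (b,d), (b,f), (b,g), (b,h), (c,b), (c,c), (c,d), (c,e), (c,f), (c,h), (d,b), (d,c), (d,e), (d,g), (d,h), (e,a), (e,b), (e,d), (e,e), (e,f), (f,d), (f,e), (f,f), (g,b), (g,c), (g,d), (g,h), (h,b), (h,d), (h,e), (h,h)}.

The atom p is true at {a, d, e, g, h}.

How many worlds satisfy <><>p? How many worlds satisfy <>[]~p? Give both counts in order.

8 and 0

For <><>p:
a: successors {b, e, f, g, h}; <>p there: b:T, e:T, f:T, g:T, h:T. ✓
b: successors {b, c, d, f, g, h}; <>p there: b:T, c:T, d:T, f:T, g:T, h:T. ✓
c: successors {b, c, d, e, f, h}; <>p there: b:T, c:T, d:T, e:T, f:T, h:T. ✓
d: successors {b, c, e, g, h}; <>p there: b:T, c:T, e:T, g:T, h:T. ✓
e: successors {a, b, d, e, f}; <>p there: a:T, b:T, d:T, e:T, f:T. ✓
f: successors {d, e, f}; <>p there: d:T, e:T, f:T. ✓
g: successors {b, c, d, h}; <>p there: b:T, c:T, d:T, h:T. ✓
h: successors {b, d, e, h}; <>p there: b:T, d:T, e:T, h:T. ✓
— 8 worlds.
For <>[]~p:
a: successors {b, e, f, g, h}; []~p there: b:F, e:F, f:F, g:F, h:F. ✗
b: successors {b, c, d, f, g, h}; []~p there: b:F, c:F, d:F, f:F, g:F, h:F. ✗
c: successors {b, c, d, e, f, h}; []~p there: b:F, c:F, d:F, e:F, f:F, h:F. ✗
d: successors {b, c, e, g, h}; []~p there: b:F, c:F, e:F, g:F, h:F. ✗
e: successors {a, b, d, e, f}; []~p there: a:F, b:F, d:F, e:F, f:F. ✗
f: successors {d, e, f}; []~p there: d:F, e:F, f:F. ✗
g: successors {b, c, d, h}; []~p there: b:F, c:F, d:F, h:F. ✗
h: successors {b, d, e, h}; []~p there: b:F, d:F, e:F, h:F. ✗
— 0 worlds.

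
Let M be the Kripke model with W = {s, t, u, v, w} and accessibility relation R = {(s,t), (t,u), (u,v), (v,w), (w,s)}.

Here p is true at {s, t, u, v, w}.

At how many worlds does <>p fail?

0

s: successors {t}; p there: t:T. ✓
t: successors {u}; p there: u:T. ✓
u: successors {v}; p there: v:T. ✓
v: successors {w}; p there: w:T. ✓
w: successors {s}; p there: s:T. ✓
Satisfying worlds: {s, t, u, v, w}.
So <>p fails at the other 0 worlds.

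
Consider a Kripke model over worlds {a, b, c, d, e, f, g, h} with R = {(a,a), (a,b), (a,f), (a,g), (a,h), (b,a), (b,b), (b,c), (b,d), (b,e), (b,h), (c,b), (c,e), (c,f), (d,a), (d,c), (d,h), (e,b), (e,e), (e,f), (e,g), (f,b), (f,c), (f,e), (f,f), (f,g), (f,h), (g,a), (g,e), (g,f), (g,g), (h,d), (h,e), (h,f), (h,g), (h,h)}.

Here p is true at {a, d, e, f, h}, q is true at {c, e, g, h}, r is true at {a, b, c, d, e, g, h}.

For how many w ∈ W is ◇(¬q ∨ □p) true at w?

a: successors {a, b, f, g, h}; ¬q ∨ □p there: a:T, b:T, f:T, g:F, h:F. ✓
b: successors {a, b, c, d, e, h}; ¬q ∨ □p there: a:T, b:T, c:F, d:T, e:F, h:F. ✓
c: successors {b, e, f}; ¬q ∨ □p there: b:T, e:F, f:T. ✓
d: successors {a, c, h}; ¬q ∨ □p there: a:T, c:F, h:F. ✓
e: successors {b, e, f, g}; ¬q ∨ □p there: b:T, e:F, f:T, g:F. ✓
f: successors {b, c, e, f, g, h}; ¬q ∨ □p there: b:T, c:F, e:F, f:T, g:F, h:F. ✓
g: successors {a, e, f, g}; ¬q ∨ □p there: a:T, e:F, f:T, g:F. ✓
h: successors {d, e, f, g, h}; ¬q ∨ □p there: d:T, e:F, f:T, g:F, h:F. ✓
Satisfying worlds: {a, b, c, d, e, f, g, h}.

8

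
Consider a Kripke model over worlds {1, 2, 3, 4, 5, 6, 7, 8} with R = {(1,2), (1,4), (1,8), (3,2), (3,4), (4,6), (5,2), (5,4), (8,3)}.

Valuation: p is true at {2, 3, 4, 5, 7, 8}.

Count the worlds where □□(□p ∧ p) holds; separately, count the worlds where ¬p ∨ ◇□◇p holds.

4 and 5

For □□(□p ∧ p):
1: successors {2, 4, 8}; □(□p ∧ p) there: 2:T, 4:F, 8:T. ✗
2: no successors, so □□(□p ∧ p) holds vacuously. ✓
3: successors {2, 4}; □(□p ∧ p) there: 2:T, 4:F. ✗
4: successors {6}; □(□p ∧ p) there: 6:T. ✓
5: successors {2, 4}; □(□p ∧ p) there: 2:T, 4:F. ✗
6: no successors, so □□(□p ∧ p) holds vacuously. ✓
7: no successors, so □□(□p ∧ p) holds vacuously. ✓
8: successors {3}; □(□p ∧ p) there: 3:F. ✗
— 4 worlds.
For ¬p ∨ ◇□◇p:
1: ¬p is T, ◇□◇p is T. ✓
2: ¬p is F, ◇□◇p is F. ✗
3: ¬p is F, ◇□◇p is T. ✓
4: ¬p is F, ◇□◇p is T. ✓
5: ¬p is F, ◇□◇p is T. ✓
6: ¬p is T, ◇□◇p is F. ✓
7: ¬p is F, ◇□◇p is F. ✗
8: ¬p is F, ◇□◇p is F. ✗
— 5 worlds.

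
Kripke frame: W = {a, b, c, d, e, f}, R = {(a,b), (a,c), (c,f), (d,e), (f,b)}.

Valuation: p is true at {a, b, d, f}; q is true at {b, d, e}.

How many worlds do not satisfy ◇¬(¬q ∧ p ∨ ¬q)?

a: successors {b, c}; ¬(¬q ∧ p ∨ ¬q) there: b:T, c:F. ✓
b: no successors, so ◇¬(¬q ∧ p ∨ ¬q) fails. ✗
c: successors {f}; ¬(¬q ∧ p ∨ ¬q) there: f:F. ✗
d: successors {e}; ¬(¬q ∧ p ∨ ¬q) there: e:T. ✓
e: no successors, so ◇¬(¬q ∧ p ∨ ¬q) fails. ✗
f: successors {b}; ¬(¬q ∧ p ∨ ¬q) there: b:T. ✓
Satisfying worlds: {a, d, f}.
So ◇¬(¬q ∧ p ∨ ¬q) fails at the other 3 worlds.

3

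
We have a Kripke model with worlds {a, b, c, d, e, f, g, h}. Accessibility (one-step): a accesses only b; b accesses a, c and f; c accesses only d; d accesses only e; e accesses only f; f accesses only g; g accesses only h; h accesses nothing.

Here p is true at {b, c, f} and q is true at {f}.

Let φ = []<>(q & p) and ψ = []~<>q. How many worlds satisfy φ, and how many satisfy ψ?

For []<>(q & p):
a: successors {b}; <>(q & p) there: b:T. ✓
b: successors {a, c, f}; <>(q & p) there: a:F, c:F, f:F. ✗
c: successors {d}; <>(q & p) there: d:F. ✗
d: successors {e}; <>(q & p) there: e:T. ✓
e: successors {f}; <>(q & p) there: f:F. ✗
f: successors {g}; <>(q & p) there: g:F. ✗
g: successors {h}; <>(q & p) there: h:F. ✗
h: no successors, so []<>(q & p) holds vacuously. ✓
— 3 worlds.
For []~<>q:
a: successors {b}; ~<>q there: b:F. ✗
b: successors {a, c, f}; ~<>q there: a:T, c:T, f:T. ✓
c: successors {d}; ~<>q there: d:T. ✓
d: successors {e}; ~<>q there: e:F. ✗
e: successors {f}; ~<>q there: f:T. ✓
f: successors {g}; ~<>q there: g:T. ✓
g: successors {h}; ~<>q there: h:T. ✓
h: no successors, so []~<>q holds vacuously. ✓
— 6 worlds.

3 and 6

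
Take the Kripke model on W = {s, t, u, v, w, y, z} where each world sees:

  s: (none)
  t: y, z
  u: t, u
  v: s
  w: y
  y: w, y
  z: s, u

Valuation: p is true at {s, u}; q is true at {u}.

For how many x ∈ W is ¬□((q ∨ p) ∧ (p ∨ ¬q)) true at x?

s: □((q ∨ p) ∧ (p ∨ ¬q)) is T. ✗
t: □((q ∨ p) ∧ (p ∨ ¬q)) is F. ✓
u: □((q ∨ p) ∧ (p ∨ ¬q)) is F. ✓
v: □((q ∨ p) ∧ (p ∨ ¬q)) is T. ✗
w: □((q ∨ p) ∧ (p ∨ ¬q)) is F. ✓
y: □((q ∨ p) ∧ (p ∨ ¬q)) is F. ✓
z: □((q ∨ p) ∧ (p ∨ ¬q)) is T. ✗
Satisfying worlds: {t, u, w, y}.

4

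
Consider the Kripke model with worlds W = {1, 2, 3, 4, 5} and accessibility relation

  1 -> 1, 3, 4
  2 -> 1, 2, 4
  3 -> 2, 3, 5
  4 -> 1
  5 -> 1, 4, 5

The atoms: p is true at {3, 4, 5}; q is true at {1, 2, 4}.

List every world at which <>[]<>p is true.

{1, 2, 3, 5}

1: successors {1, 3, 4}; []<>p there: 1:F, 3:T, 4:T. ✓
2: successors {1, 2, 4}; []<>p there: 1:F, 2:F, 4:T. ✓
3: successors {2, 3, 5}; []<>p there: 2:F, 3:T, 5:F. ✓
4: successors {1}; []<>p there: 1:F. ✗
5: successors {1, 4, 5}; []<>p there: 1:F, 4:T, 5:F. ✓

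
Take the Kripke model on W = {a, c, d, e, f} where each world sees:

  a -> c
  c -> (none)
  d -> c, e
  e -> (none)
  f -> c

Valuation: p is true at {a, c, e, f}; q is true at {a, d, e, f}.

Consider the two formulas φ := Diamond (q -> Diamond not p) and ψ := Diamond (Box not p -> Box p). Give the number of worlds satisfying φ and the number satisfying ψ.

3 and 3

For Diamond (q -> Diamond not p):
a: successors {c}; q -> Diamond not p there: c:T. ✓
c: no successors, so Diamond (q -> Diamond not p) fails. ✗
d: successors {c, e}; q -> Diamond not p there: c:T, e:F. ✓
e: no successors, so Diamond (q -> Diamond not p) fails. ✗
f: successors {c}; q -> Diamond not p there: c:T. ✓
— 3 worlds.
For Diamond (Box not p -> Box p):
a: successors {c}; Box not p -> Box p there: c:T. ✓
c: no successors, so Diamond (Box not p -> Box p) fails. ✗
d: successors {c, e}; Box not p -> Box p there: c:T, e:T. ✓
e: no successors, so Diamond (Box not p -> Box p) fails. ✗
f: successors {c}; Box not p -> Box p there: c:T. ✓
— 3 worlds.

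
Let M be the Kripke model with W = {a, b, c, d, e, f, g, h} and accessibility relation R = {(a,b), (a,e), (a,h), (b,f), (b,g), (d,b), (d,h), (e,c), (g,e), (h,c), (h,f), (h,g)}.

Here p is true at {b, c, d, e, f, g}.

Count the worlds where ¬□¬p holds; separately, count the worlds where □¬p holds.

For ¬□¬p:
a: □¬p is F. ✓
b: □¬p is F. ✓
c: □¬p is T. ✗
d: □¬p is F. ✓
e: □¬p is F. ✓
f: □¬p is T. ✗
g: □¬p is F. ✓
h: □¬p is F. ✓
— 6 worlds.
For □¬p:
a: successors {b, e, h}; ¬p there: b:F, e:F, h:T. ✗
b: successors {f, g}; ¬p there: f:F, g:F. ✗
c: no successors, so □¬p holds vacuously. ✓
d: successors {b, h}; ¬p there: b:F, h:T. ✗
e: successors {c}; ¬p there: c:F. ✗
f: no successors, so □¬p holds vacuously. ✓
g: successors {e}; ¬p there: e:F. ✗
h: successors {c, f, g}; ¬p there: c:F, f:F, g:F. ✗
— 2 worlds.

6 and 2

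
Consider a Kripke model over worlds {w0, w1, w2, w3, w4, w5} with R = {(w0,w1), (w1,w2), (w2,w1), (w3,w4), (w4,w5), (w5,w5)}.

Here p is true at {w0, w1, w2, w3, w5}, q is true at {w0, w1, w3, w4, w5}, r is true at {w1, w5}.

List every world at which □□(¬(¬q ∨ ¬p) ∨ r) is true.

w0: successors {w1}; □(¬(¬q ∨ ¬p) ∨ r) there: w1:F. ✗
w1: successors {w2}; □(¬(¬q ∨ ¬p) ∨ r) there: w2:T. ✓
w2: successors {w1}; □(¬(¬q ∨ ¬p) ∨ r) there: w1:F. ✗
w3: successors {w4}; □(¬(¬q ∨ ¬p) ∨ r) there: w4:T. ✓
w4: successors {w5}; □(¬(¬q ∨ ¬p) ∨ r) there: w5:T. ✓
w5: successors {w5}; □(¬(¬q ∨ ¬p) ∨ r) there: w5:T. ✓

{w1, w3, w4, w5}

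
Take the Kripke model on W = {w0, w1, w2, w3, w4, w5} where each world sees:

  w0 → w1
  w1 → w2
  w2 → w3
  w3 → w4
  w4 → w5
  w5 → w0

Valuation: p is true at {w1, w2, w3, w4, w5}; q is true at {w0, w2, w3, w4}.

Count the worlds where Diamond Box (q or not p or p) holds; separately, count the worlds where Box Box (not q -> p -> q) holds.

For Diamond Box (q or not p or p):
w0: successors {w1}; Box (q or not p or p) there: w1:T. ✓
w1: successors {w2}; Box (q or not p or p) there: w2:T. ✓
w2: successors {w3}; Box (q or not p or p) there: w3:T. ✓
w3: successors {w4}; Box (q or not p or p) there: w4:T. ✓
w4: successors {w5}; Box (q or not p or p) there: w5:T. ✓
w5: successors {w0}; Box (q or not p or p) there: w0:T. ✓
— 6 worlds.
For Box Box (not q -> p -> q):
w0: successors {w1}; Box (not q -> p -> q) there: w1:T. ✓
w1: successors {w2}; Box (not q -> p -> q) there: w2:T. ✓
w2: successors {w3}; Box (not q -> p -> q) there: w3:T. ✓
w3: successors {w4}; Box (not q -> p -> q) there: w4:F. ✗
w4: successors {w5}; Box (not q -> p -> q) there: w5:T. ✓
w5: successors {w0}; Box (not q -> p -> q) there: w0:F. ✗
— 4 worlds.

6 and 4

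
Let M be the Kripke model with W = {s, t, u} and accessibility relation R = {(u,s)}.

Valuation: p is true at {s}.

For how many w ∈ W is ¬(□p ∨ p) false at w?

s: □p ∨ p is T. ✗
t: □p ∨ p is T. ✗
u: □p ∨ p is T. ✗
Satisfying worlds: ∅.
So ¬(□p ∨ p) fails at the other 3 worlds.

3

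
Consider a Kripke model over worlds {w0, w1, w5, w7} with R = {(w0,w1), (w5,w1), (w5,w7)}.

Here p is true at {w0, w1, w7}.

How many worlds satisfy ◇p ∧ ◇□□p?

w0: ◇p is T, ◇□□p is T. ✓
w1: ◇p is F, ◇□□p is F. ✗
w5: ◇p is T, ◇□□p is T. ✓
w7: ◇p is F, ◇□□p is F. ✗
Satisfying worlds: {w0, w5}.

2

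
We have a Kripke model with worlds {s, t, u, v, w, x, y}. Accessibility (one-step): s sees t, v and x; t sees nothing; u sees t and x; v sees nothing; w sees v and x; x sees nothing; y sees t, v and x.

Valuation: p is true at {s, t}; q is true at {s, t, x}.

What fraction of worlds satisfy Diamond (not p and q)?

4/7

s: successors {t, v, x}; not p and q there: t:F, v:F, x:T. ✓
t: no successors, so Diamond (not p and q) fails. ✗
u: successors {t, x}; not p and q there: t:F, x:T. ✓
v: no successors, so Diamond (not p and q) fails. ✗
w: successors {v, x}; not p and q there: v:F, x:T. ✓
x: no successors, so Diamond (not p and q) fails. ✗
y: successors {t, v, x}; not p and q there: t:F, v:F, x:T. ✓
That's 4 of 7 worlds, so 4/7.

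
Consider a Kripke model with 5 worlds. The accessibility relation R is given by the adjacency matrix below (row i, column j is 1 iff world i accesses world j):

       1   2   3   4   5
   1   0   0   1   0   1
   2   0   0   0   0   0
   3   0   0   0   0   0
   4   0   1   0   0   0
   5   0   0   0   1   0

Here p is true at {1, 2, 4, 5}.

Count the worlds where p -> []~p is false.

1: p is T, []~p is F. ✗
2: p is T, []~p is T. ✓
3: p is F, []~p is T. ✓
4: p is T, []~p is F. ✗
5: p is T, []~p is F. ✗
Satisfying worlds: {2, 3}.
So p -> []~p fails at the other 3 worlds.

3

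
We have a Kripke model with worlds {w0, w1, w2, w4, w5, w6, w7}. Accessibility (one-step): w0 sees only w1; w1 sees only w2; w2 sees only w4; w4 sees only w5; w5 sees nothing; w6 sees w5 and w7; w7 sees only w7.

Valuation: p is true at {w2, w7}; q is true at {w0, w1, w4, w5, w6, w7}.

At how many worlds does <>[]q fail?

2

w0: successors {w1}; []q there: w1:F. ✗
w1: successors {w2}; []q there: w2:T. ✓
w2: successors {w4}; []q there: w4:T. ✓
w4: successors {w5}; []q there: w5:T. ✓
w5: no successors, so <>[]q fails. ✗
w6: successors {w5, w7}; []q there: w5:T, w7:T. ✓
w7: successors {w7}; []q there: w7:T. ✓
Satisfying worlds: {w1, w2, w4, w6, w7}.
So <>[]q fails at the other 2 worlds.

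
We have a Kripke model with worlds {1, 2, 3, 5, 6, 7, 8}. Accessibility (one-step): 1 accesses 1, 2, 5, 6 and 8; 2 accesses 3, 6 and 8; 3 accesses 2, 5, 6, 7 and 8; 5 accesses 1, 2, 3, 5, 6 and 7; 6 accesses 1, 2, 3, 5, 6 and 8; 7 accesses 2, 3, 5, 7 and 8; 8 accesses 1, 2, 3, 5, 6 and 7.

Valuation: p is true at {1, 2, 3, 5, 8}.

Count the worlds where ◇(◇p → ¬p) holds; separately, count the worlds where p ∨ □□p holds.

For ◇(◇p → ¬p):
1: successors {1, 2, 5, 6, 8}; ◇p → ¬p there: 1:F, 2:F, 5:F, 6:T, 8:F. ✓
2: successors {3, 6, 8}; ◇p → ¬p there: 3:F, 6:T, 8:F. ✓
3: successors {2, 5, 6, 7, 8}; ◇p → ¬p there: 2:F, 5:F, 6:T, 7:T, 8:F. ✓
5: successors {1, 2, 3, 5, 6, 7}; ◇p → ¬p there: 1:F, 2:F, 3:F, 5:F, 6:T, 7:T. ✓
6: successors {1, 2, 3, 5, 6, 8}; ◇p → ¬p there: 1:F, 2:F, 3:F, 5:F, 6:T, 8:F. ✓
7: successors {2, 3, 5, 7, 8}; ◇p → ¬p there: 2:F, 3:F, 5:F, 7:T, 8:F. ✓
8: successors {1, 2, 3, 5, 6, 7}; ◇p → ¬p there: 1:F, 2:F, 3:F, 5:F, 6:T, 7:T. ✓
— 7 worlds.
For p ∨ □□p:
1: p is T, □□p is F. ✓
2: p is T, □□p is F. ✓
3: p is T, □□p is F. ✓
5: p is T, □□p is F. ✓
6: p is F, □□p is F. ✗
7: p is F, □□p is F. ✗
8: p is T, □□p is F. ✓
— 5 worlds.

7 and 5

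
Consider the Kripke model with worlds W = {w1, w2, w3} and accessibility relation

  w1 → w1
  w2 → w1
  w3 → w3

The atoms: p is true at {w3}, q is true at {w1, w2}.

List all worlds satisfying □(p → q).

{w1, w2}

w1: successors {w1}; p → q there: w1:T. ✓
w2: successors {w1}; p → q there: w1:T. ✓
w3: successors {w3}; p → q there: w3:F. ✗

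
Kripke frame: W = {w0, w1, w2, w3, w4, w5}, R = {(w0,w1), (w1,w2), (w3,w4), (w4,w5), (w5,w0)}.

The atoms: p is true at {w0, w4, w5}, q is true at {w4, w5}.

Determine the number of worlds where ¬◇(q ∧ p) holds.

4

w0: ◇(q ∧ p) is F. ✓
w1: ◇(q ∧ p) is F. ✓
w2: ◇(q ∧ p) is F. ✓
w3: ◇(q ∧ p) is T. ✗
w4: ◇(q ∧ p) is T. ✗
w5: ◇(q ∧ p) is F. ✓
Satisfying worlds: {w0, w1, w2, w5}.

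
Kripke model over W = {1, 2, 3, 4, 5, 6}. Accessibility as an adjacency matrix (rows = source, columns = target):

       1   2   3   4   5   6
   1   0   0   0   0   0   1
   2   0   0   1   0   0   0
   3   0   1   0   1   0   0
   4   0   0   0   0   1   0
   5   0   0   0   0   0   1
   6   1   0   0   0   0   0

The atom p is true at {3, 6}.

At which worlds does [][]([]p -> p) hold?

1: successors {6}; []([]p -> p) there: 6:F. ✗
2: successors {3}; []([]p -> p) there: 3:F. ✗
3: successors {2, 4}; []([]p -> p) there: 2:T, 4:F. ✗
4: successors {5}; []([]p -> p) there: 5:T. ✓
5: successors {6}; []([]p -> p) there: 6:F. ✗
6: successors {1}; []([]p -> p) there: 1:T. ✓

{4, 6}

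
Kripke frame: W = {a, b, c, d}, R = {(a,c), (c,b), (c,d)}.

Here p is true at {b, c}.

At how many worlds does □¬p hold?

2

a: successors {c}; ¬p there: c:F. ✗
b: no successors, so □¬p holds vacuously. ✓
c: successors {b, d}; ¬p there: b:F, d:T. ✗
d: no successors, so □¬p holds vacuously. ✓
Satisfying worlds: {b, d}.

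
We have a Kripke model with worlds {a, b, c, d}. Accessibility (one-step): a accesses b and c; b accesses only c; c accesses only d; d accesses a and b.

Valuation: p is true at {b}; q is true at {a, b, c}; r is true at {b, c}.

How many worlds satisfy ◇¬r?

a: successors {b, c}; ¬r there: b:F, c:F. ✗
b: successors {c}; ¬r there: c:F. ✗
c: successors {d}; ¬r there: d:T. ✓
d: successors {a, b}; ¬r there: a:T, b:F. ✓
Satisfying worlds: {c, d}.

2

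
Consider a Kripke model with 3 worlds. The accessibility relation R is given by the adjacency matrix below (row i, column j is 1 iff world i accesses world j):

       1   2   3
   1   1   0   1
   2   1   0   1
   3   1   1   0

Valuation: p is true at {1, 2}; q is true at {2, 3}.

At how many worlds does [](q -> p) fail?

2

1: successors {1, 3}; q -> p there: 1:T, 3:F. ✗
2: successors {1, 3}; q -> p there: 1:T, 3:F. ✗
3: successors {1, 2}; q -> p there: 1:T, 2:T. ✓
Satisfying worlds: {3}.
So [](q -> p) fails at the other 2 worlds.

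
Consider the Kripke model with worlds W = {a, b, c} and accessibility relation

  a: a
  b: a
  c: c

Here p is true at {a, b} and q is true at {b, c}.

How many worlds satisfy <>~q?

2

a: successors {a}; ~q there: a:T. ✓
b: successors {a}; ~q there: a:T. ✓
c: successors {c}; ~q there: c:F. ✗
Satisfying worlds: {a, b}.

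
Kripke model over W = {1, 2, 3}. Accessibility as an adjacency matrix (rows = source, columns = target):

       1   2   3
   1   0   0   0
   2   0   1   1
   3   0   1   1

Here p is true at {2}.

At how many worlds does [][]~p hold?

1: no successors, so [][]~p holds vacuously. ✓
2: successors {2, 3}; []~p there: 2:F, 3:F. ✗
3: successors {2, 3}; []~p there: 2:F, 3:F. ✗
Satisfying worlds: {1}.

1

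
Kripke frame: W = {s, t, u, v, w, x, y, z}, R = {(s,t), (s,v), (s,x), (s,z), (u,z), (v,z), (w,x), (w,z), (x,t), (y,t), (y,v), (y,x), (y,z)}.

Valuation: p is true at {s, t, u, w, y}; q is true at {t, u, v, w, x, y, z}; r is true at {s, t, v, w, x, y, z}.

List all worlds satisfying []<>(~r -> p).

{t, z}

s: successors {t, v, x, z}; <>(~r -> p) there: t:F, v:T, x:T, z:F. ✗
t: no successors, so []<>(~r -> p) holds vacuously. ✓
u: successors {z}; <>(~r -> p) there: z:F. ✗
v: successors {z}; <>(~r -> p) there: z:F. ✗
w: successors {x, z}; <>(~r -> p) there: x:T, z:F. ✗
x: successors {t}; <>(~r -> p) there: t:F. ✗
y: successors {t, v, x, z}; <>(~r -> p) there: t:F, v:T, x:T, z:F. ✗
z: no successors, so []<>(~r -> p) holds vacuously. ✓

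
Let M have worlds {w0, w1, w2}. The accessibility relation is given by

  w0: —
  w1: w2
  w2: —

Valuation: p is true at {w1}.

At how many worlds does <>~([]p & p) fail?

2

w0: no successors, so <>~([]p & p) fails. ✗
w1: successors {w2}; ~([]p & p) there: w2:T. ✓
w2: no successors, so <>~([]p & p) fails. ✗
Satisfying worlds: {w1}.
So <>~([]p & p) fails at the other 2 worlds.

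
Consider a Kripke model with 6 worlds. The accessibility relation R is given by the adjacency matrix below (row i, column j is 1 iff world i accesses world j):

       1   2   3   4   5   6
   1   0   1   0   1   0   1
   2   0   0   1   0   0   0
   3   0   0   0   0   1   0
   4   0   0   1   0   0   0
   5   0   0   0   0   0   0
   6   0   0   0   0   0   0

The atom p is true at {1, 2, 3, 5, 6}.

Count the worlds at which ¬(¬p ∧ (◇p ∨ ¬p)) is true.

1: ¬p ∧ (◇p ∨ ¬p) is F. ✓
2: ¬p ∧ (◇p ∨ ¬p) is F. ✓
3: ¬p ∧ (◇p ∨ ¬p) is F. ✓
4: ¬p ∧ (◇p ∨ ¬p) is T. ✗
5: ¬p ∧ (◇p ∨ ¬p) is F. ✓
6: ¬p ∧ (◇p ∨ ¬p) is F. ✓
Satisfying worlds: {1, 2, 3, 5, 6}.

5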